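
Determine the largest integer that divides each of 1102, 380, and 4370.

1102 = 2 × 19 × 29
380 = 2^2 × 5 × 19
4370 = 2 × 5 × 19 × 23
gcd(1102, 380, 4370) = 2 × 19 = 38.

38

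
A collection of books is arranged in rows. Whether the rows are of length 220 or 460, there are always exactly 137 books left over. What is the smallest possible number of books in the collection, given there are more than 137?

5197

N − 137 must be a common multiple of 220 and 460.
220 = 2^2 × 5 × 11
460 = 2^2 × 5 × 23
LCM(220, 460) = 2^2 × 5 × 11 × 23 = 5060.
Smallest N > 137 is LCM + 137 = 5060 + 137 = 5197.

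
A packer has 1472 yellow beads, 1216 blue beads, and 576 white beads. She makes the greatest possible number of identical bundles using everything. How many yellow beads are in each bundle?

23

Number of bundles = gcd(1472, 1216, 576).
1472 = 2^6 × 23
1216 = 2^6 × 19
576 = 2^6 × 3^2
gcd(1472, 1216, 576) = 2^6 = 64.
yellow beads per bundle = 1472 / 64 = 23.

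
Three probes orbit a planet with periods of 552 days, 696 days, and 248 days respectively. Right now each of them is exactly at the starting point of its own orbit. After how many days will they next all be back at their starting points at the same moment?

496248 days

The first simultaneous occurrence is after LCM of the individual periods.
552 = 2^3 × 3 × 23
696 = 2^3 × 3 × 29
248 = 2^3 × 31
LCM(552, 696, 248) = 2^3 × 3 × 23 × 29 × 31 = 496248.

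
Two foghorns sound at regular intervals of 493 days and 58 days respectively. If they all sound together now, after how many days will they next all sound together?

986 days

The first simultaneous occurrence is after LCM of the individual periods.
493 = 17 × 29
58 = 2 × 29
LCM(493, 58) = 2 × 17 × 29 = 986.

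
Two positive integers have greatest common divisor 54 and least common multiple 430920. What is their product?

23269680

For any two positive integers, gcd × lcm = product = 54 × 430920 = 23269680.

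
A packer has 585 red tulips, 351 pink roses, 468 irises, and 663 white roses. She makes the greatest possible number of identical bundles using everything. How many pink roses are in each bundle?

9

Number of bundles = gcd(585, 351, 468, 663).
585 = 3^2 × 5 × 13
351 = 3^3 × 13
468 = 2^2 × 3^2 × 13
663 = 3 × 13 × 17
gcd(585, 351, 468, 663) = 3 × 13 = 39.
pink roses per bundle = 351 / 39 = 9.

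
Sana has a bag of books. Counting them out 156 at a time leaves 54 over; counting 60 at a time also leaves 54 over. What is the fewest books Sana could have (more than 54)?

834

N − 54 must be a common multiple of 156 and 60.
156 = 2^2 × 3 × 13
60 = 2^2 × 3 × 5
LCM(156, 60) = 2^2 × 3 × 5 × 13 = 780.
Smallest N > 54 is LCM + 54 = 780 + 54 = 834.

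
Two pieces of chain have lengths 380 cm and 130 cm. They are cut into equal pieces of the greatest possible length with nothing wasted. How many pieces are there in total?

51

Piece length = gcd(380, 130).
380 = 2^2 × 5 × 19
130 = 2 × 5 × 13
gcd(380, 130) = 2 × 5 = 10.
Total pieces = 380/10 + 130/10 = 38 + 13 = 51.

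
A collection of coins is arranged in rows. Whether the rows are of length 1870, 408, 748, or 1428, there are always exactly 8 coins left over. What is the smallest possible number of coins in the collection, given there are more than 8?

N − 8 must be a common multiple of 1870, 408, 748, and 1428.
1870 = 2 × 5 × 11 × 17
408 = 2^3 × 3 × 17
748 = 2^2 × 11 × 17
1428 = 2^2 × 3 × 7 × 17
LCM(1870, 408, 748, 1428) = 2^3 × 3 × 5 × 7 × 11 × 17 = 157080.
Smallest N > 8 is LCM + 8 = 157080 + 8 = 157088.

157088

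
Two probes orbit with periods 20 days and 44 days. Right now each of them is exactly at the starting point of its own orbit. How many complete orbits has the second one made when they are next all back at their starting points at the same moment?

All finish a whole number of cycles simultaneously at t = LCM of the periods.
20 = 2^2 × 5
44 = 2^2 × 11
LCM(20, 44) = 2^2 × 5 × 11 = 220.
Orbits for period 44: 220 / 44 = 5.

5 orbits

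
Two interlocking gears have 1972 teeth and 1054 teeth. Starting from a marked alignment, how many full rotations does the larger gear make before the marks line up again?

31 rotations

They are all back at their starting positions together after one LCM of the periods.
1972 = 2^2 × 17 × 29
1054 = 2 × 17 × 31
LCM(1972, 1054) = 2^2 × 17 × 29 × 31 = 61132.
Rotations for period 1972: 61132 / 1972 = 31.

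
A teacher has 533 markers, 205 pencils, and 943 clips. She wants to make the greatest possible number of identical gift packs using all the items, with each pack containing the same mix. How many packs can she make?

The pack count must divide each quantity, so the greatest is gcd(533, 205, 943).
533 = 13 × 41
205 = 5 × 41
943 = 23 × 41
gcd(533, 205, 943) = 41.

41 packs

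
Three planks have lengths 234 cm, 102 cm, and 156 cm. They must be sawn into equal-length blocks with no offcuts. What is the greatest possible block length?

6 cm

This is the greatest common divisor of 234, 102, and 156.
234 = 2 × 3^2 × 13
102 = 2 × 3 × 17
156 = 2^2 × 3 × 13
gcd(234, 102, 156) = 2 × 3 = 6.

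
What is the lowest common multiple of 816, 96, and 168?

816 = 2^4 × 3 × 17
96 = 2^5 × 3
168 = 2^3 × 3 × 7
LCM(816, 96, 168) = 2^5 × 3 × 7 × 17 = 11424.

11424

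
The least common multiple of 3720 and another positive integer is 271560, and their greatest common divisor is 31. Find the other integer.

2263

gcd × lcm = product of the two integers, so the other integer is (31 × 271560) / 3720 = 2263.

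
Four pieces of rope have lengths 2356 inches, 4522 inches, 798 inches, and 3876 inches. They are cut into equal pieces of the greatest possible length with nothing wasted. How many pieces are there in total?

304

Piece length = gcd(2356, 4522, 798, 3876).
2356 = 2^2 × 19 × 31
4522 = 2 × 7 × 17 × 19
798 = 2 × 3 × 7 × 19
3876 = 2^2 × 3 × 17 × 19
gcd(2356, 4522, 798, 3876) = 2 × 19 = 38.
Total pieces = 2356/38 + 4522/38 + 798/38 + 3876/38 = 62 + 119 + 21 + 102 = 304.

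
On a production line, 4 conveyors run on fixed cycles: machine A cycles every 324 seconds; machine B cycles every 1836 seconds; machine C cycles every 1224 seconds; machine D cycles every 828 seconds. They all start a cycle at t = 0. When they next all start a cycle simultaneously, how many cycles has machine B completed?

138 cycles

They are all back at their starting positions together after one LCM of the periods.
324 = 2^2 × 3^4
1836 = 2^2 × 3^3 × 17
1224 = 2^3 × 3^2 × 17
828 = 2^2 × 3^2 × 23
LCM(324, 1836, 1224, 828) = 2^3 × 3^4 × 17 × 23 = 253368.
Cycles for period 1836: 253368 / 1836 = 138.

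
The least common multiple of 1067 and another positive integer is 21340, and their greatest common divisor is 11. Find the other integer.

gcd × lcm = product of the two integers, so the other integer is (11 × 21340) / 1067 = 220.

220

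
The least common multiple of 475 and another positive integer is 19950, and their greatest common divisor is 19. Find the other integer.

798

gcd × lcm = product of the two integers, so the other integer is (19 × 19950) / 475 = 798.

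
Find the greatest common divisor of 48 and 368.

16

48 = 2^4 × 3
368 = 2^4 × 23
gcd(48, 368) = 2^4 = 16.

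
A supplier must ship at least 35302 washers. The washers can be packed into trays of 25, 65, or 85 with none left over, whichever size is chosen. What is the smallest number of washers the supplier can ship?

The number of washers must be a common multiple of 25, 65, and 85, so a multiple of their LCM.
25 = 5^2
65 = 5 × 13
85 = 5 × 17
LCM(25, 65, 85) = 5^2 × 13 × 17 = 5525.
Smallest multiple of 5525 that is ≥ 35302: ⌈35302/5525⌉ × 5525 = 7 × 5525 = 38675.

38675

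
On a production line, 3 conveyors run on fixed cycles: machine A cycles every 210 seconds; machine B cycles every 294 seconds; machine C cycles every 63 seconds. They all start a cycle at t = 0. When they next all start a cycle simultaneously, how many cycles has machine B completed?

15 cycles

They are all back at their starting positions together after one LCM of the periods.
210 = 2 × 3 × 5 × 7
294 = 2 × 3 × 7^2
63 = 3^2 × 7
LCM(210, 294, 63) = 2 × 3^2 × 5 × 7^2 = 4410.
Cycles for period 294: 4410 / 294 = 15.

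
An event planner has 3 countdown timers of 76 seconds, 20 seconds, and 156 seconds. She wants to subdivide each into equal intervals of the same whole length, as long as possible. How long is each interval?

4 seconds

The interval must divide each timer length; the longest such is the gcd.
76 = 2^2 × 19
20 = 2^2 × 5
156 = 2^2 × 3 × 13
gcd(76, 20, 156) = 2^2 = 4.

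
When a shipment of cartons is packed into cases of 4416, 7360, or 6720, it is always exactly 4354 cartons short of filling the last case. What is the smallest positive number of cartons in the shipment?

Being 4354 short of a full case of size k means N ≡ −4354 (mod k), i.e. N + 4354 is a multiple of each size.
4416 = 2^6 × 3 × 23
7360 = 2^6 × 5 × 23
6720 = 2^6 × 3 × 5 × 7
LCM(4416, 7360, 6720) = 2^6 × 3 × 5 × 7 × 23 = 154560.
Smallest positive N is 154560 − 4354 = 150206.

150206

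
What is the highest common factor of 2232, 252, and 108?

36

2232 = 2^3 × 3^2 × 31
252 = 2^2 × 3^2 × 7
108 = 2^2 × 3^3
gcd(2232, 252, 108) = 2^2 × 3^2 = 36.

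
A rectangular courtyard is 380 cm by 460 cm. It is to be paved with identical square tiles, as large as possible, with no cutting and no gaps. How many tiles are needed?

Tile side = gcd(380, 460).
380 = 2^2 × 5 × 19
460 = 2^2 × 5 × 23
gcd(380, 460) = 2^2 × 5 = 20.
Tiles: (380/20) × (460/20) = 19 × 23 = 437.

437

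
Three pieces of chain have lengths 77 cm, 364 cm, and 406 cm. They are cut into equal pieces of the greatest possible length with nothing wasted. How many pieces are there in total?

Piece length = gcd(77, 364, 406).
77 = 7 × 11
364 = 2^2 × 7 × 13
406 = 2 × 7 × 29
gcd(77, 364, 406) = 7.
Total pieces = 77/7 + 364/7 + 406/7 = 11 + 52 + 58 = 121.

121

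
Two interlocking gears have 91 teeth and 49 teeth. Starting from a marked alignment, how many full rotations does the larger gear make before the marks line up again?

They are all back at their starting positions together after one LCM of the periods.
91 = 7 × 13
49 = 7^2
LCM(91, 49) = 7^2 × 13 = 637.
Rotations for period 91: 637 / 91 = 7.

7 rotations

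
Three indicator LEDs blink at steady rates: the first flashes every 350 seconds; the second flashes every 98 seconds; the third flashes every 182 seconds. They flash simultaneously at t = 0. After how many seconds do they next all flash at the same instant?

They coincide at every common multiple of the periods; the first is the LCM.
350 = 2 × 5^2 × 7
98 = 2 × 7^2
182 = 2 × 7 × 13
LCM(350, 98, 182) = 2 × 5^2 × 7^2 × 13 = 31850.

31850 seconds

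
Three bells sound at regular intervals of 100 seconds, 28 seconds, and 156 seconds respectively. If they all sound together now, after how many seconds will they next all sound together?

27300 seconds

They coincide at every common multiple of the periods; the first is the LCM.
100 = 2^2 × 5^2
28 = 2^2 × 7
156 = 2^2 × 3 × 13
LCM(100, 28, 156) = 2^2 × 3 × 5^2 × 7 × 13 = 27300.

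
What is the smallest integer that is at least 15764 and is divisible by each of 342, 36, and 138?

The integer must be a common multiple of 342, 36, and 138, so a multiple of their LCM.
342 = 2 × 3^2 × 19
36 = 2^2 × 3^2
138 = 2 × 3 × 23
LCM(342, 36, 138) = 2^2 × 3^2 × 19 × 23 = 15732.
Smallest multiple of 15732 that is ≥ 15764: ⌈15764/15732⌉ × 15732 = 2 × 15732 = 31464.

31464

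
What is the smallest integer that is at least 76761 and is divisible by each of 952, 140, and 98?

99960

The integer must be a common multiple of 952, 140, and 98, so a multiple of their LCM.
952 = 2^3 × 7 × 17
140 = 2^2 × 5 × 7
98 = 2 × 7^2
LCM(952, 140, 98) = 2^3 × 5 × 7^2 × 17 = 33320.
Smallest multiple of 33320 that is ≥ 76761: ⌈76761/33320⌉ × 33320 = 3 × 33320 = 99960.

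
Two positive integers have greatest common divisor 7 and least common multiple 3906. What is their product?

27342

For any two positive integers, gcd × lcm = product = 7 × 3906 = 27342.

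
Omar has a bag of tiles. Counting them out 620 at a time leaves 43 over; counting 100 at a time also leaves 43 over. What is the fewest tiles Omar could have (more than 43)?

N − 43 must be a common multiple of 620 and 100.
620 = 2^2 × 5 × 31
100 = 2^2 × 5^2
LCM(620, 100) = 2^2 × 5^2 × 31 = 3100.
Smallest N > 43 is LCM + 43 = 3100 + 43 = 3143.

3143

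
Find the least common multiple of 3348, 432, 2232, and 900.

3348 = 2^2 × 3^3 × 31
432 = 2^4 × 3^3
2232 = 2^3 × 3^2 × 31
900 = 2^2 × 3^2 × 5^2
LCM(3348, 432, 2232, 900) = 2^4 × 3^3 × 5^2 × 31 = 334800.

334800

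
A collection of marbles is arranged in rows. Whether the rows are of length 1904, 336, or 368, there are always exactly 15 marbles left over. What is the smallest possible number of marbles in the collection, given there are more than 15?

131391

N − 15 must be a common multiple of 1904, 336, and 368.
1904 = 2^4 × 7 × 17
336 = 2^4 × 3 × 7
368 = 2^4 × 23
LCM(1904, 336, 368) = 2^4 × 3 × 7 × 17 × 23 = 131376.
Smallest N > 15 is LCM + 15 = 131376 + 15 = 131391.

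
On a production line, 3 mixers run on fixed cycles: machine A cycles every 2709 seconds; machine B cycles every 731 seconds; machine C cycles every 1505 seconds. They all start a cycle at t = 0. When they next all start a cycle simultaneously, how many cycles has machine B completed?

315 cycles

All finish a whole number of cycles simultaneously at t = LCM of the periods.
2709 = 3^2 × 7 × 43
731 = 17 × 43
1505 = 5 × 7 × 43
LCM(2709, 731, 1505) = 3^2 × 5 × 7 × 17 × 43 = 230265.
Cycles for period 731: 230265 / 731 = 315.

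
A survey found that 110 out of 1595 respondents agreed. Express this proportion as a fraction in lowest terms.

2/29

110 = 2 × 5 × 11
1595 = 5 × 11 × 29
gcd(110, 1595) = 5 × 11 = 55.
Divide numerator and denominator by 55: 110/1595 = 2/29.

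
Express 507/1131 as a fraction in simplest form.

507 = 3 × 13^2
1131 = 3 × 13 × 29
gcd(507, 1131) = 3 × 13 = 39.
Divide numerator and denominator by 39: 507/1131 = 13/29.

13/29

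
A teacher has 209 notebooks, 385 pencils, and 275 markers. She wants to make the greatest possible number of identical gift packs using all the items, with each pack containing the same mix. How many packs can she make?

11 packs

The pack count must divide each quantity, so the greatest is gcd(209, 385, 275).
209 = 11 × 19
385 = 5 × 7 × 11
275 = 5^2 × 11
gcd(209, 385, 275) = 11.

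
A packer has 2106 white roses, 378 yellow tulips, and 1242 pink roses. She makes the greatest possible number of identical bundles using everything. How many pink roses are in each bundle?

23

Number of bundles = gcd(2106, 378, 1242).
2106 = 2 × 3^4 × 13
378 = 2 × 3^3 × 7
1242 = 2 × 3^3 × 23
gcd(2106, 378, 1242) = 2 × 3^3 = 54.
pink roses per bundle = 1242 / 54 = 23.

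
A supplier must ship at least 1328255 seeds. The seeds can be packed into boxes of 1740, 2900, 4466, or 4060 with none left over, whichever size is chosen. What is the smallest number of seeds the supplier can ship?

1339800

The number of seeds must be a common multiple of 1740, 2900, 4466, and 4060, so a multiple of their LCM.
1740 = 2^2 × 3 × 5 × 29
2900 = 2^2 × 5^2 × 29
4466 = 2 × 7 × 11 × 29
4060 = 2^2 × 5 × 7 × 29
LCM(1740, 2900, 4466, 4060) = 2^2 × 3 × 5^2 × 7 × 11 × 29 = 669900.
Smallest multiple of 669900 that is ≥ 1328255: ⌈1328255/669900⌉ × 669900 = 2 × 669900 = 1339800.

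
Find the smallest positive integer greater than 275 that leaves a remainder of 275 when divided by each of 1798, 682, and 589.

376057

N − 275 must be a common multiple of 1798, 682, and 589.
1798 = 2 × 29 × 31
682 = 2 × 11 × 31
589 = 19 × 31
LCM(1798, 682, 589) = 2 × 11 × 19 × 29 × 31 = 375782.
Smallest N > 275 is LCM + 275 = 375782 + 275 = 376057.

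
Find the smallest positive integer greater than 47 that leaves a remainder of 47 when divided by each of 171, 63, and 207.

27578

N − 47 must be a common multiple of 171, 63, and 207.
171 = 3^2 × 19
63 = 3^2 × 7
207 = 3^2 × 23
LCM(171, 63, 207) = 3^2 × 7 × 19 × 23 = 27531.
Smallest N > 47 is LCM + 47 = 27531 + 47 = 27578.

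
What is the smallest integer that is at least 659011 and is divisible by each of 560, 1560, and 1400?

The integer must be a common multiple of 560, 1560, and 1400, so a multiple of their LCM.
560 = 2^4 × 5 × 7
1560 = 2^3 × 3 × 5 × 13
1400 = 2^3 × 5^2 × 7
LCM(560, 1560, 1400) = 2^4 × 3 × 5^2 × 7 × 13 = 109200.
Smallest multiple of 109200 that is ≥ 659011: ⌈659011/109200⌉ × 109200 = 7 × 109200 = 764400.

764400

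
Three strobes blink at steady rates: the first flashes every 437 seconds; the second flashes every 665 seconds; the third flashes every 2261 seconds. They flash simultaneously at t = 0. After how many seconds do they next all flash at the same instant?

260015 seconds

The first simultaneous occurrence is after LCM of the individual periods.
437 = 19 × 23
665 = 5 × 7 × 19
2261 = 7 × 17 × 19
LCM(437, 665, 2261) = 5 × 7 × 17 × 19 × 23 = 260015.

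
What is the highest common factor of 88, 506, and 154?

22

88 = 2^3 × 11
506 = 2 × 11 × 23
154 = 2 × 7 × 11
gcd(88, 506, 154) = 2 × 11 = 22.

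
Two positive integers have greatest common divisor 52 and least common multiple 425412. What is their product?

For any two positive integers, gcd × lcm = product = 52 × 425412 = 22121424.

22121424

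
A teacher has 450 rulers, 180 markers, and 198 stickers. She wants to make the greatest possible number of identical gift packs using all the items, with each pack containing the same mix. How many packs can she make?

The pack count must divide each quantity, so the greatest is gcd(450, 180, 198).
450 = 2 × 3^2 × 5^2
180 = 2^2 × 3^2 × 5
198 = 2 × 3^2 × 11
gcd(450, 180, 198) = 2 × 3^2 = 18.

18 packs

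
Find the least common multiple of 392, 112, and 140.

392 = 2^3 × 7^2
112 = 2^4 × 7
140 = 2^2 × 5 × 7
LCM(392, 112, 140) = 2^4 × 5 × 7^2 = 3920.

3920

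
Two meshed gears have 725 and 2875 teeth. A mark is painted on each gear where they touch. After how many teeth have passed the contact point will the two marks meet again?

They coincide at every common multiple of the periods; the first is the LCM.
725 = 5^2 × 29
2875 = 5^3 × 23
LCM(725, 2875) = 5^3 × 23 × 29 = 83375.

83375 teeth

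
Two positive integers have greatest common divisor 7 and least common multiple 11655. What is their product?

81585

For any two positive integers, gcd × lcm = product = 7 × 11655 = 81585.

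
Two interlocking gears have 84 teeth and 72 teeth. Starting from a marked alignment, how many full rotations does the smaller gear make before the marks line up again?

The first common completion time is the LCM of the periods.
84 = 2^2 × 3 × 7
72 = 2^3 × 3^2
LCM(84, 72) = 2^3 × 3^2 × 7 = 504.
Rotations for period 72: 504 / 72 = 7.

7 rotations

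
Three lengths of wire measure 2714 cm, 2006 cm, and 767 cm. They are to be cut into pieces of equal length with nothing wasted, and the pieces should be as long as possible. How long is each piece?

Each piece length must divide every original length, so the longest possible is gcd(2714, 2006, 767).
2714 = 2 × 23 × 59
2006 = 2 × 17 × 59
767 = 13 × 59
gcd(2714, 2006, 767) = 59.

59 cm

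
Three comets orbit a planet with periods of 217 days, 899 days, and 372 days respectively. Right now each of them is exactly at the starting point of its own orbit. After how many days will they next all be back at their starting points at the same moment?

75516 days

We need the least common multiple of the intervals.
217 = 7 × 31
899 = 29 × 31
372 = 2^2 × 3 × 31
LCM(217, 899, 372) = 2^2 × 3 × 7 × 29 × 31 = 75516.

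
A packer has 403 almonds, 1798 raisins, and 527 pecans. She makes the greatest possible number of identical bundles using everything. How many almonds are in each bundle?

13

Number of bundles = gcd(403, 1798, 527).
403 = 13 × 31
1798 = 2 × 29 × 31
527 = 17 × 31
gcd(403, 1798, 527) = 31.
almonds per bundle = 403 / 31 = 13.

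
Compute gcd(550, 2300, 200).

50

550 = 2 × 5^2 × 11
2300 = 2^2 × 5^2 × 23
200 = 2^3 × 5^2
gcd(550, 2300, 200) = 2 × 5^2 = 50.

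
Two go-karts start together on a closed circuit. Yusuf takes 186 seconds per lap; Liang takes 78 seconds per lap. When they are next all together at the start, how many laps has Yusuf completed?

They are all back at their starting positions together after one LCM of the periods.
186 = 2 × 3 × 31
78 = 2 × 3 × 13
LCM(186, 78) = 2 × 3 × 13 × 31 = 2418.
Laps for period 186: 2418 / 186 = 13.

13 laps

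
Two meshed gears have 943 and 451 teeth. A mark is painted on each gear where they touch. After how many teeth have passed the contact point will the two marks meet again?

10373 teeth

The first simultaneous occurrence is after LCM of the individual periods.
943 = 23 × 41
451 = 11 × 41
LCM(943, 451) = 11 × 23 × 41 = 10373.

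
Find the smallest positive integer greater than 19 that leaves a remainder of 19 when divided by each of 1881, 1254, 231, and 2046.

N − 19 must be a common multiple of 1881, 1254, 231, and 2046.
1881 = 3^2 × 11 × 19
1254 = 2 × 3 × 11 × 19
231 = 3 × 7 × 11
2046 = 2 × 3 × 11 × 31
LCM(1881, 1254, 231, 2046) = 2 × 3^2 × 7 × 11 × 19 × 31 = 816354.
Smallest N > 19 is LCM + 19 = 816354 + 19 = 816373.

816373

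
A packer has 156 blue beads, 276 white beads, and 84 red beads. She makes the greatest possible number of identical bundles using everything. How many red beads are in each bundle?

7

Number of bundles = gcd(156, 276, 84).
156 = 2^2 × 3 × 13
276 = 2^2 × 3 × 23
84 = 2^2 × 3 × 7
gcd(156, 276, 84) = 2^2 × 3 = 12.
red beads per bundle = 84 / 12 = 7.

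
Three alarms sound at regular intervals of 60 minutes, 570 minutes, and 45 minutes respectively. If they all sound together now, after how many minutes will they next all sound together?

3420 minutes

The first simultaneous occurrence is after LCM of the individual periods.
60 = 2^2 × 3 × 5
570 = 2 × 3 × 5 × 19
45 = 3^2 × 5
LCM(60, 570, 45) = 2^2 × 3^2 × 5 × 19 = 3420.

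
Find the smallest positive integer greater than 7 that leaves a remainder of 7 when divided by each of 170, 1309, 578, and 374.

222537

N − 7 must be a common multiple of 170, 1309, 578, and 374.
170 = 2 × 5 × 17
1309 = 7 × 11 × 17
578 = 2 × 17^2
374 = 2 × 11 × 17
LCM(170, 1309, 578, 374) = 2 × 5 × 7 × 11 × 17^2 = 222530.
Smallest N > 7 is LCM + 7 = 222530 + 7 = 222537.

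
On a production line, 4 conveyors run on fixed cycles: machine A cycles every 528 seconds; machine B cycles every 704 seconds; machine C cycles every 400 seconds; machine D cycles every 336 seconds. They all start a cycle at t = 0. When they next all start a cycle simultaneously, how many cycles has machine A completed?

All finish a whole number of cycles simultaneously at t = LCM of the periods.
528 = 2^4 × 3 × 11
704 = 2^6 × 11
400 = 2^4 × 5^2
336 = 2^4 × 3 × 7
LCM(528, 704, 400, 336) = 2^6 × 3 × 5^2 × 7 × 11 = 369600.
Cycles for period 528: 369600 / 528 = 700.

700 cycles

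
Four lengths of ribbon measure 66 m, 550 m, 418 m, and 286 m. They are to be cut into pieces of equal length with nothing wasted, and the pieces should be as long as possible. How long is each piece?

The greatest length dividing all of 66, 550, 418, and 286 is their gcd.
66 = 2 × 3 × 11
550 = 2 × 5^2 × 11
418 = 2 × 11 × 19
286 = 2 × 11 × 13
gcd(66, 550, 418, 286) = 2 × 11 = 22.

22 m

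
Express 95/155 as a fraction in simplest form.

19/31

95 = 5 × 19
155 = 5 × 31
gcd(95, 155) = 5.
Divide numerator and denominator by 5: 95/155 = 19/31.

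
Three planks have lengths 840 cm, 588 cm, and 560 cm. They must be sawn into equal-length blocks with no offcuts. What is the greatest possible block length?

The block length must divide every plank, so the greatest is gcd(840, 588, 560).
840 = 2^3 × 3 × 5 × 7
588 = 2^2 × 3 × 7^2
560 = 2^4 × 5 × 7
gcd(840, 588, 560) = 2^2 × 7 = 28.

28 cm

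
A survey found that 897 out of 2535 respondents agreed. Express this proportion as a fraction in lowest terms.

23/65

897 = 3 × 13 × 23
2535 = 3 × 5 × 13^2
gcd(897, 2535) = 3 × 13 = 39.
Divide numerator and denominator by 39: 897/2535 = 23/65.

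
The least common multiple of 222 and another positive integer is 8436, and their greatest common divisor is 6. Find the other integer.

gcd × lcm = product of the two integers, so the other integer is (6 × 8436) / 222 = 228.

228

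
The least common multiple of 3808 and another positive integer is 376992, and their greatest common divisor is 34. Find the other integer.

gcd × lcm = product of the two integers, so the other integer is (34 × 376992) / 3808 = 3366.

3366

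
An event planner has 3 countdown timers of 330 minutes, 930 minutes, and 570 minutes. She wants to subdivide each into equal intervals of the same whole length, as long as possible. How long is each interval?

The interval must divide each timer length; the longest such is the gcd.
330 = 2 × 3 × 5 × 11
930 = 2 × 3 × 5 × 31
570 = 2 × 3 × 5 × 19
gcd(330, 930, 570) = 2 × 3 × 5 = 30.

30 minutes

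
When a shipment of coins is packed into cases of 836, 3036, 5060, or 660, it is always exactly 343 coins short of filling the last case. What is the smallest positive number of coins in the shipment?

288077

Being 343 short of a full case of size k means N ≡ −343 (mod k), i.e. N + 343 is a multiple of each size.
836 = 2^2 × 11 × 19
3036 = 2^2 × 3 × 11 × 23
5060 = 2^2 × 5 × 11 × 23
660 = 2^2 × 3 × 5 × 11
LCM(836, 3036, 5060, 660) = 2^2 × 3 × 5 × 11 × 19 × 23 = 288420.
Smallest positive N is 288420 − 343 = 288077.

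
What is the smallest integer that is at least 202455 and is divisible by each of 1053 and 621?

217971

The integer must be a common multiple of 1053 and 621, so a multiple of their LCM.
1053 = 3^4 × 13
621 = 3^3 × 23
LCM(1053, 621) = 3^4 × 13 × 23 = 24219.
Smallest multiple of 24219 that is ≥ 202455: ⌈202455/24219⌉ × 24219 = 9 × 24219 = 217971.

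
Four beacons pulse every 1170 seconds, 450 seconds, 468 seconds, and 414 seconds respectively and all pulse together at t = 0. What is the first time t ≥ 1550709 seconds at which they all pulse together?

1614600 seconds

Joint pulses occur at multiples of LCM(1170, 450, 468, 414).
1170 = 2 × 3^2 × 5 × 13
450 = 2 × 3^2 × 5^2
468 = 2^2 × 3^2 × 13
414 = 2 × 3^2 × 23
LCM(1170, 450, 468, 414) = 2^2 × 3^2 × 5^2 × 13 × 23 = 269100.
Smallest multiple of 269100 that is ≥ 1550709: ⌈1550709/269100⌉ × 269100 = 6 × 269100 = 1614600.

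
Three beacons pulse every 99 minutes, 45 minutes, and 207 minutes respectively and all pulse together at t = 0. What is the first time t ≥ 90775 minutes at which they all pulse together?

91080 minutes

Joint pulses occur at multiples of LCM(99, 45, 207).
99 = 3^2 × 11
45 = 3^2 × 5
207 = 3^2 × 23
LCM(99, 45, 207) = 3^2 × 5 × 11 × 23 = 11385.
Smallest multiple of 11385 that is ≥ 90775: ⌈90775/11385⌉ × 11385 = 8 × 11385 = 91080.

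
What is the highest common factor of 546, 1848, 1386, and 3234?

546 = 2 × 3 × 7 × 13
1848 = 2^3 × 3 × 7 × 11
1386 = 2 × 3^2 × 7 × 11
3234 = 2 × 3 × 7^2 × 11
gcd(546, 1848, 1386, 3234) = 2 × 3 × 7 = 42.

42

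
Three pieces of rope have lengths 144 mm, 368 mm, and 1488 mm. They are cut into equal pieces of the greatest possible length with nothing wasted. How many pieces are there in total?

125

Piece length = gcd(144, 368, 1488).
144 = 2^4 × 3^2
368 = 2^4 × 23
1488 = 2^4 × 3 × 31
gcd(144, 368, 1488) = 2^4 = 16.
Total pieces = 144/16 + 368/16 + 1488/16 = 9 + 23 + 93 = 125.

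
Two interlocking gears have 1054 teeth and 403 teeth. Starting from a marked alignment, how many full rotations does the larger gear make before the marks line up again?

13 rotations

The first common completion time is the LCM of the periods.
1054 = 2 × 17 × 31
403 = 13 × 31
LCM(1054, 403) = 2 × 13 × 17 × 31 = 13702.
Rotations for period 1054: 13702 / 1054 = 13.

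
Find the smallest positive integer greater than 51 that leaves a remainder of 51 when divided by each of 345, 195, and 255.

76296

N − 51 must be a common multiple of 345, 195, and 255.
345 = 3 × 5 × 23
195 = 3 × 5 × 13
255 = 3 × 5 × 17
LCM(345, 195, 255) = 3 × 5 × 13 × 17 × 23 = 76245.
Smallest N > 51 is LCM + 51 = 76245 + 51 = 76296.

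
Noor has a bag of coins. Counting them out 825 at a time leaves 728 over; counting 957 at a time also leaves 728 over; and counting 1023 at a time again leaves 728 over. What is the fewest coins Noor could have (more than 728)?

N − 728 must be a common multiple of 825, 957, and 1023.
825 = 3 × 5^2 × 11
957 = 3 × 11 × 29
1023 = 3 × 11 × 31
LCM(825, 957, 1023) = 3 × 5^2 × 11 × 29 × 31 = 741675.
Smallest N > 728 is LCM + 728 = 741675 + 728 = 742403.

742403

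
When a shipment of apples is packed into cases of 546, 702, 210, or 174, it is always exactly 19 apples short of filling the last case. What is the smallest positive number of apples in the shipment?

Being 19 short of a full case of size k means N ≡ −19 (mod k), i.e. N + 19 is a multiple of each size.
546 = 2 × 3 × 7 × 13
702 = 2 × 3^3 × 13
210 = 2 × 3 × 5 × 7
174 = 2 × 3 × 29
LCM(546, 702, 210, 174) = 2 × 3^3 × 5 × 7 × 13 × 29 = 712530.
Smallest positive N is 712530 − 19 = 712511.

712511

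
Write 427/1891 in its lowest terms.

427 = 7 × 61
1891 = 31 × 61
gcd(427, 1891) = 61.
Divide numerator and denominator by 61: 427/1891 = 7/31.

7/31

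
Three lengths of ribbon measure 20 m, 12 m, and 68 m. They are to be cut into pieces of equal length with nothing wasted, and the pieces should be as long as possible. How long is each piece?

4 m

The greatest length dividing all of 20, 12, and 68 is their gcd.
20 = 2^2 × 5
12 = 2^2 × 3
68 = 2^2 × 17
gcd(20, 12, 68) = 2^2 = 4.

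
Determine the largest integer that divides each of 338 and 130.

338 = 2 × 13^2
130 = 2 × 5 × 13
gcd(338, 130) = 2 × 13 = 26.

26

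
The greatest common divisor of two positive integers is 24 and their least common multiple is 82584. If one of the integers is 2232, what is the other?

For two integers, gcd × lcm = product, so the other is (24 × 82584) / 2232 = 1982016 / 2232 = 888.

888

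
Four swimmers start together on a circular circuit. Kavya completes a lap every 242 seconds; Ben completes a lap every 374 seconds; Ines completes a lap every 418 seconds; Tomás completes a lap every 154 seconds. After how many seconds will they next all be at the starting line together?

547162 seconds

The first simultaneous occurrence is after LCM of the individual periods.
242 = 2 × 11^2
374 = 2 × 11 × 17
418 = 2 × 11 × 19
154 = 2 × 7 × 11
LCM(242, 374, 418, 154) = 2 × 7 × 11^2 × 17 × 19 = 547162.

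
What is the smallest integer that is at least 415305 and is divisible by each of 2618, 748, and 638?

The integer must be a common multiple of 2618, 748, and 638, so a multiple of their LCM.
2618 = 2 × 7 × 11 × 17
748 = 2^2 × 11 × 17
638 = 2 × 11 × 29
LCM(2618, 748, 638) = 2^2 × 7 × 11 × 17 × 29 = 151844.
Smallest multiple of 151844 that is ≥ 415305: ⌈415305/151844⌉ × 151844 = 3 × 151844 = 455532.

455532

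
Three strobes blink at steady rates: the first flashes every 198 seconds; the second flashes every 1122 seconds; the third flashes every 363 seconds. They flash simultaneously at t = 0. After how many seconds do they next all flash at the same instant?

37026 seconds

The first simultaneous occurrence is after LCM of the individual periods.
198 = 2 × 3^2 × 11
1122 = 2 × 3 × 11 × 17
363 = 3 × 11^2
LCM(198, 1122, 363) = 2 × 3^2 × 11^2 × 17 = 37026.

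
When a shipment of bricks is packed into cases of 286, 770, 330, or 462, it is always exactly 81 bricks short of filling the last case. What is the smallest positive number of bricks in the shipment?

Being 81 short of a full case of size k means N ≡ −81 (mod k), i.e. N + 81 is a multiple of each size.
286 = 2 × 11 × 13
770 = 2 × 5 × 7 × 11
330 = 2 × 3 × 5 × 11
462 = 2 × 3 × 7 × 11
LCM(286, 770, 330, 462) = 2 × 3 × 5 × 7 × 11 × 13 = 30030.
Smallest positive N is 30030 − 81 = 29949.

29949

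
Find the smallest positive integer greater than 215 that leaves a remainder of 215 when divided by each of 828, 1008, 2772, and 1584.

N − 215 must be a common multiple of 828, 1008, 2772, and 1584.
828 = 2^2 × 3^2 × 23
1008 = 2^4 × 3^2 × 7
2772 = 2^2 × 3^2 × 7 × 11
1584 = 2^4 × 3^2 × 11
LCM(828, 1008, 2772, 1584) = 2^4 × 3^2 × 7 × 11 × 23 = 255024.
Smallest N > 215 is LCM + 215 = 255024 + 215 = 255239.

255239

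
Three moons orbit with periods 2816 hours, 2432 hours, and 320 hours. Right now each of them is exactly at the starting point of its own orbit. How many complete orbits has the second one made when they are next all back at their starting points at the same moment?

110 orbits

The first common completion time is the LCM of the periods.
2816 = 2^8 × 11
2432 = 2^7 × 19
320 = 2^6 × 5
LCM(2816, 2432, 320) = 2^8 × 5 × 11 × 19 = 267520.
Orbits for period 2432: 267520 / 2432 = 110.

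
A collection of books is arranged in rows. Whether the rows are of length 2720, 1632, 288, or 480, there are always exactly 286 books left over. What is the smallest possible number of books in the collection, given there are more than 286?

24766

N − 286 must be a common multiple of 2720, 1632, 288, and 480.
2720 = 2^5 × 5 × 17
1632 = 2^5 × 3 × 17
288 = 2^5 × 3^2
480 = 2^5 × 3 × 5
LCM(2720, 1632, 288, 480) = 2^5 × 3^2 × 5 × 17 = 24480.
Smallest N > 286 is LCM + 286 = 24480 + 286 = 24766.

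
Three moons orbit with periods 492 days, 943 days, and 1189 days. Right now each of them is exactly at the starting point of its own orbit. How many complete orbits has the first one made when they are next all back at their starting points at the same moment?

667 orbits

The first common completion time is the LCM of the periods.
492 = 2^2 × 3 × 41
943 = 23 × 41
1189 = 29 × 41
LCM(492, 943, 1189) = 2^2 × 3 × 23 × 29 × 41 = 328164.
Orbits for period 492: 328164 / 492 = 667.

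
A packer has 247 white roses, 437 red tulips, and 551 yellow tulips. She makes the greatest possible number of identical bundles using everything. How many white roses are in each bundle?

Number of bundles = gcd(247, 437, 551).
247 = 13 × 19
437 = 19 × 23
551 = 19 × 29
gcd(247, 437, 551) = 19.
white roses per bundle = 247 / 19 = 13.

13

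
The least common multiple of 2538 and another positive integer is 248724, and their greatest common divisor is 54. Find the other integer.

5292

gcd × lcm = product of the two integers, so the other integer is (54 × 248724) / 2538 = 5292.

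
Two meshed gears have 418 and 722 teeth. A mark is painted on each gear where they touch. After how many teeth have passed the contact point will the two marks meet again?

7942 teeth

They coincide at every common multiple of the periods; the first is the LCM.
418 = 2 × 11 × 19
722 = 2 × 19^2
LCM(418, 722) = 2 × 11 × 19^2 = 7942.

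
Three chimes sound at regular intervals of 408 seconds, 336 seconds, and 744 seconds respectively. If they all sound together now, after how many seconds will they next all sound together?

177072 seconds

They coincide at every common multiple of the periods; the first is the LCM.
408 = 2^3 × 3 × 17
336 = 2^4 × 3 × 7
744 = 2^3 × 3 × 31
LCM(408, 336, 744) = 2^4 × 3 × 7 × 17 × 31 = 177072.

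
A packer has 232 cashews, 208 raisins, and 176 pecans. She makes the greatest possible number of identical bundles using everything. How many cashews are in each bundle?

29

Number of bundles = gcd(232, 208, 176).
232 = 2^3 × 29
208 = 2^4 × 13
176 = 2^4 × 11
gcd(232, 208, 176) = 2^3 = 8.
cashews per bundle = 232 / 8 = 29.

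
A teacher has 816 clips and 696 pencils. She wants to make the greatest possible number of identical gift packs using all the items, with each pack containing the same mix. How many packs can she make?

By the Euclidean algorithm:
816 = 1 × 696 + 120
696 = 5 × 120 + 96
120 = 1 × 96 + 24
96 = 4 × 24 + 0
gcd(816, 696) = 24.

24 packs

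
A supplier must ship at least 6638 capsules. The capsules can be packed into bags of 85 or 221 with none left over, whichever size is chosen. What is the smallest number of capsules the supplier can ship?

The number of capsules must be a common multiple of 85 and 221, so a multiple of their LCM.
85 = 5 × 17
221 = 13 × 17
LCM(85, 221) = 5 × 13 × 17 = 1105.
Smallest multiple of 1105 that is ≥ 6638: ⌈6638/1105⌉ × 1105 = 7 × 1105 = 7735.

7735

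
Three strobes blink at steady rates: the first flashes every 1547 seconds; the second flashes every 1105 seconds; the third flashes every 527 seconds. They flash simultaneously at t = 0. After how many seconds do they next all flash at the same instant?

239785 seconds

We need the least common multiple of the intervals.
1547 = 7 × 13 × 17
1105 = 5 × 13 × 17
527 = 17 × 31
LCM(1547, 1105, 527) = 5 × 7 × 13 × 17 × 31 = 239785.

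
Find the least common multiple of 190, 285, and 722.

10830

190 = 2 × 5 × 19
285 = 3 × 5 × 19
722 = 2 × 19^2
LCM(190, 285, 722) = 2 × 3 × 5 × 19^2 = 10830.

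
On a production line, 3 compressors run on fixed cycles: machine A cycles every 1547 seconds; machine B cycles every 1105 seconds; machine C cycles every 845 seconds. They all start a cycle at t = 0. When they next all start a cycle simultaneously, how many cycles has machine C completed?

119 cycles

The first common completion time is the LCM of the periods.
1547 = 7 × 13 × 17
1105 = 5 × 13 × 17
845 = 5 × 13^2
LCM(1547, 1105, 845) = 5 × 7 × 13^2 × 17 = 100555.
Cycles for period 845: 100555 / 845 = 119.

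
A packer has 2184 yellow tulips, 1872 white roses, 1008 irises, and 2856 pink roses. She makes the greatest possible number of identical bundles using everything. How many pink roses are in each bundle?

119

Number of bundles = gcd(2184, 1872, 1008, 2856).
2184 = 2^3 × 3 × 7 × 13
1872 = 2^4 × 3^2 × 13
1008 = 2^4 × 3^2 × 7
2856 = 2^3 × 3 × 7 × 17
gcd(2184, 1872, 1008, 2856) = 2^3 × 3 = 24.
pink roses per bundle = 2856 / 24 = 119.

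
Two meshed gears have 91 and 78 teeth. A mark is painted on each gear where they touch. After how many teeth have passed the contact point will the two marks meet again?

546 teeth

They coincide at every common multiple of the periods; the first is the LCM.
91 = 7 × 13
78 = 2 × 3 × 13
LCM(91, 78) = 2 × 3 × 7 × 13 = 546.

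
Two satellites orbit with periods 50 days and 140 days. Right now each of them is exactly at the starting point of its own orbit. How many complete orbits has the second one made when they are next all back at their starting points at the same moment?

5 orbits

The first common completion time is the LCM of the periods.
50 = 2 × 5^2
140 = 2^2 × 5 × 7
LCM(50, 140) = 2^2 × 5^2 × 7 = 700.
Orbits for period 140: 700 / 140 = 5.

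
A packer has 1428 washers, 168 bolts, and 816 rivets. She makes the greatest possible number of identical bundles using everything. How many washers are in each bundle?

Number of bundles = gcd(1428, 168, 816).
1428 = 2^2 × 3 × 7 × 17
168 = 2^3 × 3 × 7
816 = 2^4 × 3 × 17
gcd(1428, 168, 816) = 2^2 × 3 = 12.
washers per bundle = 1428 / 12 = 119.

119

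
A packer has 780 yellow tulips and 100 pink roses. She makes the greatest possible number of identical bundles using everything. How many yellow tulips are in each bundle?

Number of bundles = gcd(780, 100).
780 = 2^2 × 3 × 5 × 13
100 = 2^2 × 5^2
gcd(780, 100) = 2^2 × 5 = 20.
yellow tulips per bundle = 780 / 20 = 39.

39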